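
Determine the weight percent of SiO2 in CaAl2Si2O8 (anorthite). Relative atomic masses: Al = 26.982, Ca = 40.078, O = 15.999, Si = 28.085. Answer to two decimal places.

43.19 wt%

Molar mass of CaAl2Si2O8 = 1·40.078 + 2·26.982 + 2·28.085 + 8·15.999 = 278.204 g/mol.
Each formula unit contains 2 Si, equivalent to 2/1 = 2.0000 mol SiO2.
M(SiO2) = 1×28.085 + 2×15.999 = 60.083 g/mol.
Mass of SiO2 per formula unit = 2.0000 × 60.083 = 120.166 g.
SiO2 wt% = 120.166 / 278.204 × 100 = 43.19%.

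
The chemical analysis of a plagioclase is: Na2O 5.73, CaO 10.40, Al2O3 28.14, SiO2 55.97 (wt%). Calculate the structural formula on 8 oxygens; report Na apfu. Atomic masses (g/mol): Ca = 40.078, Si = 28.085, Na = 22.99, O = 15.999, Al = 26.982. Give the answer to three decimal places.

Na2O: 5.73/61.979 = 0.09245 mol → 0.18490 mol Na, 0.09245 mol O.
CaO: 10.40/56.077 = 0.18546 mol → 0.18546 mol Ca, 0.18546 mol O.
Al2O3: 28.14/101.961 = 0.27599 mol → 0.55198 mol Al, 0.82797 mol O.
SiO2: 55.97/60.083 = 0.93154 mol → 0.93154 mol Si, 1.86308 mol O.
Total oxygen = 2.96896 mol. Normalization factor = 8/2.96896 = 2.69455.
Na per 8 O = 0.18490 × 2.69455 = 0.498.

0.498 Na apfu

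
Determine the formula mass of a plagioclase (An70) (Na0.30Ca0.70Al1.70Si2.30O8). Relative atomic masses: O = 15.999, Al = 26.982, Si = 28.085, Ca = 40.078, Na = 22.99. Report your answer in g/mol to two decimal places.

Na: 0.30 × 22.99 = 6.8970
Ca: 0.70 × 40.078 = 28.0546
Al: 1.70 × 26.982 = 45.8694
Si: 2.30 × 28.085 = 64.5955
O: 8 × 15.999 = 127.9920
Summing the contributions gives the formula mass.

273.41 g/mol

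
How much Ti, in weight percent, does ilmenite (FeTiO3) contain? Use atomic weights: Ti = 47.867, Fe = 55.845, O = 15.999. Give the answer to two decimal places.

M(FeTiO3) = 151.709 g/mol.
Ti contributes 1 × 47.867 = 47.867 g per mole.
47.867/151.709 = 0.3155 → 31.55%.

31.55 weight percent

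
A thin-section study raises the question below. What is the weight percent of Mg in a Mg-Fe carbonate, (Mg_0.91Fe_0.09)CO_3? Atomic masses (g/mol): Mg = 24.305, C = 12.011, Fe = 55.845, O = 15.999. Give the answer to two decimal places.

Formula mass = 0.91×24.305 + 0.09×55.845 + 1×12.011 + 3×15.999 = 87.152 g/mol, of which 22.118 g is Mg.
So Mg makes up 22.118/87.152 = 0.2538 of the mass, i.e. 25.38%.

25.38 mass %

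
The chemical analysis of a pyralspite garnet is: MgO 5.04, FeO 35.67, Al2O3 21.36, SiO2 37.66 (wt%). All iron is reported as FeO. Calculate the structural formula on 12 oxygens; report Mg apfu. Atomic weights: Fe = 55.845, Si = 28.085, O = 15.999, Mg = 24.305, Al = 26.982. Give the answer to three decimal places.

MgO (M=40.304): mol = 0.12505; Mg = 0.12505, O = 0.12505.
FeO (M=71.844): mol = 0.49649; Fe = 0.49649, O = 0.49649.
Al2O3 (M=101.961): mol = 0.20949; Al = 0.41898, O = 0.62847.
SiO2 (M=60.083): mol = 0.62680; Si = 0.62680, O = 1.25360.
ΣO = 2.50361; factor = 12/ΣO = 4.79308.
Mg apfu = 0.12505 × 4.79308 = 0.599.

0.599 Mg apfu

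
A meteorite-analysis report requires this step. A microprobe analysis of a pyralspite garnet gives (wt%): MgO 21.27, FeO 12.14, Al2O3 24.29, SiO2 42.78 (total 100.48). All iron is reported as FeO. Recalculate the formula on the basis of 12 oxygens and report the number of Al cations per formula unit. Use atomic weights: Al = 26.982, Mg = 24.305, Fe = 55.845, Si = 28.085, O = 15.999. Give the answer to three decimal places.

21.27 wt% MgO ÷ 40.304 g/mol = 0.52774 mol, giving 0.52774 Mg and 0.52774 O.
12.14 wt% FeO ÷ 71.844 g/mol = 0.16898 mol, giving 0.16898 Fe and 0.16898 O.
24.29 wt% Al2O3 ÷ 101.961 g/mol = 0.23823 mol, giving 0.47646 Al and 0.71469 O.
42.78 wt% SiO2 ÷ 60.083 g/mol = 0.71202 mol, giving 0.71202 Si and 1.42404 O.
Oxygen sums to 2.83545; scaling by 12/2.83545 = 4.23213 puts the formula on 12 O.
Al: 0.47646 × 4.23213 = 2.016 atoms per formula unit.

2.016 Al apfu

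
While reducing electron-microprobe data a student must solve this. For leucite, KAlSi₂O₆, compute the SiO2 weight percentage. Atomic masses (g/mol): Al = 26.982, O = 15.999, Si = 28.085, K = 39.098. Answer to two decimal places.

55.06 wt%

Formula mass = 218.244 g/mol.
2 Si → 2.0000 mol SiO2 per formula unit; M(SiO2) = 60.083, so SiO2 mass = 120.166 g.
120.166/218.244 × 100 = 55.06 wt%.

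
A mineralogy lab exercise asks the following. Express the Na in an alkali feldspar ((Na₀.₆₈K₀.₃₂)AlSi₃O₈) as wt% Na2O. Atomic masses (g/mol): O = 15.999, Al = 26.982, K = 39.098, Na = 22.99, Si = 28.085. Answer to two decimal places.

7.88 wt%

Formula mass = 267.374 g/mol.
0.68 Na → 0.3400 mol Na2O per formula unit; M(Na2O) = 61.979, so Na2O mass = 21.073 g.
21.073/267.374 × 100 = 7.88 wt%.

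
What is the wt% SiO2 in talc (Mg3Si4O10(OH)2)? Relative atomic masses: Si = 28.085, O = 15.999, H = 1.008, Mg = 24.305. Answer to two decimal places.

Formula mass = 379.259 g/mol.
4 Si → 4.0000 mol SiO2 per formula unit; M(SiO2) = 60.083, so SiO2 mass = 240.332 g.
240.332/379.259 × 100 = 63.37 wt%.

63.37 wt%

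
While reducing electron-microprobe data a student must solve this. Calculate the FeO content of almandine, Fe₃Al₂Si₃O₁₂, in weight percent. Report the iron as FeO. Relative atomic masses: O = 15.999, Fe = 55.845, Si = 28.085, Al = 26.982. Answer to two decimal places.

43.30 wt%

M(Fe₃Al₂Si₃O₁₂) = 497.742 g/mol; M(FeO) = 71.844 g/mol.
Moles FeO per formula unit = 3 Fe ÷ 1 = 3.0000.
FeO fraction = (3.0000 × 71.844) / 497.742 = 215.532/497.742 = 0.4330.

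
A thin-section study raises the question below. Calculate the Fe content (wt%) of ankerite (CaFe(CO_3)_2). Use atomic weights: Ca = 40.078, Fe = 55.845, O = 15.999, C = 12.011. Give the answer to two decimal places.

Molar mass of CaFe(CO_3)_2: 1·40.078 + 1·55.845 + 2·12.011 + 6·15.999 = 215.939 g/mol.
Mass of Fe per formula unit: 1 × 55.845 = 55.845 g.
Weight fraction Fe = 55.845 / 215.939 = 0.2586.

25.86 wt%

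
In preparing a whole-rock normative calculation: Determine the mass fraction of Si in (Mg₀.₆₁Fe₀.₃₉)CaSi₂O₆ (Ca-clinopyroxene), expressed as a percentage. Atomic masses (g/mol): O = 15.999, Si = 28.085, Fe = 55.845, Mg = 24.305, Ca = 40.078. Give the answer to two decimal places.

Molar mass of (Mg₀.₆₁Fe₀.₃₉)CaSi₂O₆: 0.61*24.305 + 0.39*55.845 + 1*40.078 + 2*28.085 + 6*15.999 = 228.848 g/mol.
Mass of Si per formula unit: 2 × 28.085 = 56.170 g.
Weight fraction Si = 56.170 / 228.848 = 0.2454.

24.54 weight percent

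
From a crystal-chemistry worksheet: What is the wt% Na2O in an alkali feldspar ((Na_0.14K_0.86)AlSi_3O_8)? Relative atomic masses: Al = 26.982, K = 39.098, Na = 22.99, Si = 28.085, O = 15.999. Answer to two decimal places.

Molar mass of (Na_0.14K_0.86)AlSi_3O_8 = 0.14*22.99 + 0.86*39.098 + 1*26.982 + 3*28.085 + 8*15.999 = 276.072 g/mol.
Each formula unit contains 0.14 Na, equivalent to 0.14/2 = 0.0700 mol Na2O.
M(Na2O) = 2×22.99 + 1×15.999 = 61.979 g/mol.
Mass of Na2O per formula unit = 0.0700 × 61.979 = 4.339 g.
Na2O wt% = 4.339 / 276.072 × 100 = 1.57%.

1.57 wt%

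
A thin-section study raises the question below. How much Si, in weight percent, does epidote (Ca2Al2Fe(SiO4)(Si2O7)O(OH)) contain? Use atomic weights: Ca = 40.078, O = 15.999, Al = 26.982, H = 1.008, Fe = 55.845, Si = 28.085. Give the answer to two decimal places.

17.44 weight percent

M(Ca2Al2Fe(SiO4)(Si2O7)O(OH)) = 483.215 g/mol.
Si contributes 3 × 28.085 = 84.255 g per mole.
84.255/483.215 = 0.1744 → 17.44%.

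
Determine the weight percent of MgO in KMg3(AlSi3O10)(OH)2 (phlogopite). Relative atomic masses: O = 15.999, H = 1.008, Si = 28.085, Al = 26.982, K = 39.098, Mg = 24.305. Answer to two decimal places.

Molar mass of KMg3(AlSi3O10)(OH)2 = 1×39.098 + 3×24.305 + 1×26.982 + 3×28.085 + 12×15.999 + 2×1.008 = 417.254 g/mol.
Each formula unit contains 3 Mg, equivalent to 3/1 = 3.0000 mol MgO.
M(MgO) = 1×24.305 + 1×15.999 = 40.304 g/mol.
Mass of MgO per formula unit = 3.0000 × 40.304 = 120.912 g.
MgO wt% = 120.912 / 417.254 × 100 = 28.98%.

28.98 wt%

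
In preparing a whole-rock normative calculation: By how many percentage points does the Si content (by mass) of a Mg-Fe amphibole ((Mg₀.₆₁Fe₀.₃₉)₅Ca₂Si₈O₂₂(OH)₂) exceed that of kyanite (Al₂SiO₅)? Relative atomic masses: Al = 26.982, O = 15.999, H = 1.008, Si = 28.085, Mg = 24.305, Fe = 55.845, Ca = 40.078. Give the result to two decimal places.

First mineral: 224.680 g Si in 873.856 g formula = 25.71 wt% Si.
Second mineral: 28.085 g Si in 162.044 g formula = 17.33 wt% Si.
25.71% − 17.33% gives a difference of 8.38 percentage points.

8.38 percentage points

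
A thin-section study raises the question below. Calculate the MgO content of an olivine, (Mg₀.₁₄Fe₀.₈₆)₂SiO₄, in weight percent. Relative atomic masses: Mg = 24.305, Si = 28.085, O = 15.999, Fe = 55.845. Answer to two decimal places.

5.79 wt%

Molar mass of (Mg₀.₁₄Fe₀.₈₆)₂SiO₄ = 0.28·24.305 + 1.72·55.845 + 1·28.085 + 4·15.999 = 194.940 g/mol.
Each formula unit contains 0.28 Mg, equivalent to 0.28/1 = 0.2800 mol MgO.
M(MgO) = 1×24.305 + 1×15.999 = 40.304 g/mol.
Mass of MgO per formula unit = 0.2800 × 40.304 = 11.285 g.
MgO wt% = 11.285 / 194.940 × 100 = 5.79%.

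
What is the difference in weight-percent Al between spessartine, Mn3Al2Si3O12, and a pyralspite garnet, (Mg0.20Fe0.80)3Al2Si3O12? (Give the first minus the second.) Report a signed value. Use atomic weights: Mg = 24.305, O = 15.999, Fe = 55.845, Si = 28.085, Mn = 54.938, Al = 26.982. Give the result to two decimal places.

-0.37 percentage points

M(Mn3Al2Si3O12) = 495.021 g/mol, so wt% Al = 53.964/495.021 × 100 = 10.90%.
M((Mg0.20Fe0.80)3Al2Si3O12) = 478.818 g/mol, so wt% Al = 53.964/478.818 × 100 = 11.27%.
10.90 − 11.27 = -0.37 pp.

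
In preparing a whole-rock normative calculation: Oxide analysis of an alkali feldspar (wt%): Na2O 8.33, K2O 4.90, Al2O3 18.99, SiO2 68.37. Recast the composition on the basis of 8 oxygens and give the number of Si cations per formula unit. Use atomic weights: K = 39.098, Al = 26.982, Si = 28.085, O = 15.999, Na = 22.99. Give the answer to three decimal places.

3.013 Si apfu

Na2O: 8.33/61.979 = 0.13440 mol → 0.26880 mol Na, 0.13440 mol O.
K2O: 4.90/94.195 = 0.05202 mol → 0.10404 mol K, 0.05202 mol O.
Al2O3: 18.99/101.961 = 0.18625 mol → 0.37250 mol Al, 0.55875 mol O.
SiO2: 68.37/60.083 = 1.13793 mol → 1.13793 mol Si, 2.27586 mol O.
Total oxygen = 3.02103 mol. Normalization factor = 8/3.02103 = 2.64810.
Si per 8 O = 1.13793 × 2.64810 = 3.013.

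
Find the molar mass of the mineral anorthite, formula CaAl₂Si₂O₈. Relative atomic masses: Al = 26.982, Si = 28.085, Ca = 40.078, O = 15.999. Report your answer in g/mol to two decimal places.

Ca: 1 × 40.078 = 40.0780
Al: 2 × 26.982 = 53.9640
Si: 2 × 28.085 = 56.1700
O: 8 × 15.999 = 127.9920
Summing the contributions gives the formula mass.

278.20 g/mol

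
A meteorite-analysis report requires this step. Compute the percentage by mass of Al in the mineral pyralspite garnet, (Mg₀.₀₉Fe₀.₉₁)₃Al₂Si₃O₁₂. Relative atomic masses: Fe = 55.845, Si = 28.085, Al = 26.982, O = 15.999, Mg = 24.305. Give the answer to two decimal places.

Molar mass of (Mg₀.₀₉Fe₀.₉₁)₃Al₂Si₃O₁₂: 0.27·24.305 + 2.73·55.845 + 2·26.982 + 3·28.085 + 12·15.999 = 489.226 g/mol.
Mass of Al per formula unit: 2 × 26.982 = 53.964 g.
Weight fraction Al = 53.964 / 489.226 = 0.1103.

11.03 weight percent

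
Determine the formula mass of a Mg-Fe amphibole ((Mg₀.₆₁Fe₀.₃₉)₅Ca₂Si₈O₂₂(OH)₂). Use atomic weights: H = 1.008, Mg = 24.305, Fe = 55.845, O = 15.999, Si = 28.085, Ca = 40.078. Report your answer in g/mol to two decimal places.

M = 3.05×24.305 + 1.95×55.845 + 2×40.078 + 8×28.085 + 24×15.999 + 2×1.008

873.86 g/mol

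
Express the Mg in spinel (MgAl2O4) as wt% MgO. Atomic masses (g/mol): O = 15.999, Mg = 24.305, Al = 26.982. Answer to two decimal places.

28.33 wt%

Formula mass = 142.265 g/mol.
1 Mg → 1.0000 mol MgO per formula unit; M(MgO) = 40.304, so MgO mass = 40.304 g.
40.304/142.265 × 100 = 28.33 wt%.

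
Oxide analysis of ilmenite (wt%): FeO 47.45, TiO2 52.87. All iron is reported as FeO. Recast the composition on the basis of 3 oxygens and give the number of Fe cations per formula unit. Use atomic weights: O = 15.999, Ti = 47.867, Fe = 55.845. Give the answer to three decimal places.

0.998 Fe apfu

47.45 wt% FeO ÷ 71.844 g/mol = 0.66046 mol, giving 0.66046 Fe and 0.66046 O.
52.87 wt% TiO2 ÷ 79.865 g/mol = 0.66199 mol, giving 0.66199 Ti and 1.32398 O.
Oxygen sums to 1.98444; scaling by 3/1.98444 = 1.51176 puts the formula on 3 O.
Fe: 0.66046 × 1.51176 = 0.998 atoms per formula unit.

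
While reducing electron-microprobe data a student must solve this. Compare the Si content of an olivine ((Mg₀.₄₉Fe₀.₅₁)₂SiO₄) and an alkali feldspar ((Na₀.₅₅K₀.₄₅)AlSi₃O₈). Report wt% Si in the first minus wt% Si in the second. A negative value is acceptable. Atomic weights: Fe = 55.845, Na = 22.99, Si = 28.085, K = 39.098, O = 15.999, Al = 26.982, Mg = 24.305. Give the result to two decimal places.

-15.02 percentage points

M((Mg₀.₄₉Fe₀.₅₁)₂SiO₄) = 172.862 g/mol, so wt% Si = 28.085/172.862 × 100 = 16.25%.
M((Na₀.₅₅K₀.₄₅)AlSi₃O₈) = 269.468 g/mol, so wt% Si = 84.255/269.468 × 100 = 31.27%.
16.25 − 31.27 = -15.02 pp.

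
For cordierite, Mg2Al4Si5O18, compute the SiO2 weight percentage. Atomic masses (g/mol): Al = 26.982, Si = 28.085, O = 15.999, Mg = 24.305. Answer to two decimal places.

51.36 wt%

M(Mg2Al4Si5O18) = 584.945 g/mol; M(SiO2) = 60.083 g/mol.
Moles SiO2 per formula unit = 5 Si ÷ 1 = 5.0000.
SiO2 fraction = (5.0000 × 60.083) / 584.945 = 300.415/584.945 = 0.5136.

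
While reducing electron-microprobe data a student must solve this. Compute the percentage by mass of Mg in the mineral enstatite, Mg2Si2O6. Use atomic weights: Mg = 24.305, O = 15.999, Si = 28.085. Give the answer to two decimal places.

24.21 mass %

Formula mass = 2*24.305 + 2*28.085 + 6*15.999 = 200.774 g/mol, of which 48.610 g is Mg.
So Mg makes up 48.610/200.774 = 0.2421 of the mass, i.e. 24.21%.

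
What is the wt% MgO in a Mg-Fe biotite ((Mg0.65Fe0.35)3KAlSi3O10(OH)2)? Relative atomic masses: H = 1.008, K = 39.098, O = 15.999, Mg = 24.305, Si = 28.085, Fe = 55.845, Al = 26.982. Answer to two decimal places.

Molar mass of (Mg0.65Fe0.35)3KAlSi3O10(OH)2 = 1.95*24.305 + 1.05*55.845 + 1*39.098 + 1*26.982 + 3*28.085 + 12*15.999 + 2*1.008 = 450.371 g/mol.
Each formula unit contains 1.95 Mg, equivalent to 1.95/1 = 1.9500 mol MgO.
M(MgO) = 1×24.305 + 1×15.999 = 40.304 g/mol.
Mass of MgO per formula unit = 1.9500 × 40.304 = 78.593 g.
MgO wt% = 78.593 / 450.371 × 100 = 17.45%.

17.45 wt%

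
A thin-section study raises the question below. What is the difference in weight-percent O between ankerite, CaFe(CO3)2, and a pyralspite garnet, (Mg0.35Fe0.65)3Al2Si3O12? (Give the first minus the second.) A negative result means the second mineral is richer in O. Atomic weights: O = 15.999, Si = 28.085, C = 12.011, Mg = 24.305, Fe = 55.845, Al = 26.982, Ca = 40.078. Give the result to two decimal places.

M(CaFe(CO3)2) = 215.939 g/mol, so wt% O = 95.994/215.939 × 100 = 44.45%.
M((Mg0.35Fe0.65)3Al2Si3O12) = 464.625 g/mol, so wt% O = 191.988/464.625 × 100 = 41.32%.
44.45 − 41.32 = 3.13 pp.

3.13 percentage points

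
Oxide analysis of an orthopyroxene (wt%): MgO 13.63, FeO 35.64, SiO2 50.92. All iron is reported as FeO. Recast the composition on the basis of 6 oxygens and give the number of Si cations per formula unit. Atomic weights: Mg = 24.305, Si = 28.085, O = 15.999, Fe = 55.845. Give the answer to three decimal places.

MgO (M=40.304): mol = 0.33818; Mg = 0.33818, O = 0.33818.
FeO (M=71.844): mol = 0.49607; Fe = 0.49607, O = 0.49607.
SiO2 (M=60.083): mol = 0.84749; Si = 0.84749, O = 1.69498.
ΣO = 2.52923; factor = 6/ΣO = 2.37226.
Si apfu = 0.84749 × 2.37226 = 2.010.

2.010 Si apfu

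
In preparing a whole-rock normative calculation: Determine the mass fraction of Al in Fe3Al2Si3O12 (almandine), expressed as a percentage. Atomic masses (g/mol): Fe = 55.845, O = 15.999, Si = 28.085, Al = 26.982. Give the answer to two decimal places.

M(Fe3Al2Si3O12) = 497.742 g/mol.
Al contributes 2 × 26.982 = 53.964 g per mole.
53.964/497.742 = 0.1084 → 10.84%.

10.84 wt%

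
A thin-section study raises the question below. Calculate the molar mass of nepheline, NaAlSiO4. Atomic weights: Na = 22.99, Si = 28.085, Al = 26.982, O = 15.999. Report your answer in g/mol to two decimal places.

The formula mass is the sum 1*22.99 + 1*26.982 + 1*28.085 + 4*15.999.

142.05 g/mol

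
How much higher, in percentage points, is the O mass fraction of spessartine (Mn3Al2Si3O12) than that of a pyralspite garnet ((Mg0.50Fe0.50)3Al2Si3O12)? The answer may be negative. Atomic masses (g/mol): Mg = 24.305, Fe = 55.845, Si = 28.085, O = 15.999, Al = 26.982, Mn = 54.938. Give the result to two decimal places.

-3.84 percentage points

M(Mn3Al2Si3O12) = 495.021 g/mol, so wt% O = 191.988/495.021 × 100 = 38.78%.
M((Mg0.50Fe0.50)3Al2Si3O12) = 450.432 g/mol, so wt% O = 191.988/450.432 × 100 = 42.62%.
38.78 − 42.62 = -3.84 pp.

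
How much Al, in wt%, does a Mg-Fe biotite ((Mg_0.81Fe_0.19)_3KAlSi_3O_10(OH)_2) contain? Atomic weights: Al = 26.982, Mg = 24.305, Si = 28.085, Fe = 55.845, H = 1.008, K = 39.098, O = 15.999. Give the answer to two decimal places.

6.20 wt%

Formula mass = 2.43*24.305 + 0.57*55.845 + 1*39.098 + 1*26.982 + 3*28.085 + 12*15.999 + 2*1.008 = 435.232 g/mol, of which 26.982 g is Al.
So Al makes up 26.982/435.232 = 0.0620 of the mass, i.e. 6.20%.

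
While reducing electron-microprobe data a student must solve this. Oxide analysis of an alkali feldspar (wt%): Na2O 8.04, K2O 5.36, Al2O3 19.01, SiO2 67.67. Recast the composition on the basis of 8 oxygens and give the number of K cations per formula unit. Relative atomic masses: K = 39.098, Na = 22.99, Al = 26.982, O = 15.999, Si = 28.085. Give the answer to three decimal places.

Na2O (M=61.979): mol = 0.12972; Na = 0.25944, O = 0.12972.
K2O (M=94.195): mol = 0.05690; K = 0.11380, O = 0.05690.
Al2O3 (M=101.961): mol = 0.18644; Al = 0.37288, O = 0.55932.
SiO2 (M=60.083): mol = 1.12628; Si = 1.12628, O = 2.25256.
ΣO = 2.99850; factor = 8/ΣO = 2.66800.
K apfu = 0.11380 × 2.66800 = 0.304.

0.304 K apfu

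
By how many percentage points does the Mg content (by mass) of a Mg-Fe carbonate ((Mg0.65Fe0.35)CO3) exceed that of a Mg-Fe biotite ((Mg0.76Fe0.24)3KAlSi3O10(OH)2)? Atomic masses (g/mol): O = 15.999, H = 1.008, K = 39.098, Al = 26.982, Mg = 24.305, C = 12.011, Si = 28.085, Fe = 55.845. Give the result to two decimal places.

3.97 percentage points

Mg in (Mg0.65Fe0.35)CO3: molar mass 95.352 g/mol; 0.65×24.305 = 15.798 g → 16.57 wt%.
Mg in (Mg0.76Fe0.24)3KAlSi3O10(OH)2: molar mass 439.963 g/mol; 2.28×24.305 = 55.415 g → 12.60 wt%.
Difference = 16.57 − 12.60 = 3.97 percentage points.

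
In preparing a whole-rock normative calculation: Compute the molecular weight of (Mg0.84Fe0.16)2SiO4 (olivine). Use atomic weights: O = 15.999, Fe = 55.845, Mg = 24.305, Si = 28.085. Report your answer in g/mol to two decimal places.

150.78 g/mol

Mg: 1.68 × 24.305 = 40.8324
Fe: 0.32 × 55.845 = 17.8704
Si: 1 × 28.085 = 28.0850
O: 4 × 15.999 = 63.9960
Summing the contributions gives the formula mass.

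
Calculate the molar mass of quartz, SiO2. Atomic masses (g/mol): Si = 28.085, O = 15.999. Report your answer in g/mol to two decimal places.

Si: 1 × 28.085 = 28.0850
O: 2 × 15.999 = 31.9980
Summing the contributions gives the formula mass.

60.08 g/mol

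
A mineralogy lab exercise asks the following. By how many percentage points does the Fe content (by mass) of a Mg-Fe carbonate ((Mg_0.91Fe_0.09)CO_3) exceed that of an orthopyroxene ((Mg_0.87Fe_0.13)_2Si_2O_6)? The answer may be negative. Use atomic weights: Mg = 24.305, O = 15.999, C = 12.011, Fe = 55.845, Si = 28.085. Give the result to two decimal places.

First mineral: 5.026 g Fe in 87.152 g formula = 5.77 wt% Fe.
Second mineral: 14.520 g Fe in 208.974 g formula = 6.95 wt% Fe.
5.77% − 6.95% gives a difference of -1.18 percentage points.

-1.18 percentage points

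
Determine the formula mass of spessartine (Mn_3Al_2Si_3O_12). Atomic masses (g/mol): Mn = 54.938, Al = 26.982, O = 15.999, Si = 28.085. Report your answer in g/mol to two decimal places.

495.02 g/mol

The formula mass is the sum 3×54.938 + 2×26.982 + 3×28.085 + 12×15.999.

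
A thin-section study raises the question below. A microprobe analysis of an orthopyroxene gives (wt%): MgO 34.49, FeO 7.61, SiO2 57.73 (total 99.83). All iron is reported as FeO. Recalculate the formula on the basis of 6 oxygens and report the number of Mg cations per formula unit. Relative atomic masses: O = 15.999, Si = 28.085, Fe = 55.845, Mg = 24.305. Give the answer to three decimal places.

MgO: 34.49/40.304 = 0.85575 mol → 0.85575 mol Mg, 0.85575 mol O.
FeO: 7.61/71.844 = 0.10592 mol → 0.10592 mol Fe, 0.10592 mol O.
SiO2: 57.73/60.083 = 0.96084 mol → 0.96084 mol Si, 1.92168 mol O.
Total oxygen = 2.88335 mol. Normalization factor = 6/2.88335 = 2.08091.
Mg per 6 O = 0.85575 × 2.08091 = 1.781.

1.781 Mg apfu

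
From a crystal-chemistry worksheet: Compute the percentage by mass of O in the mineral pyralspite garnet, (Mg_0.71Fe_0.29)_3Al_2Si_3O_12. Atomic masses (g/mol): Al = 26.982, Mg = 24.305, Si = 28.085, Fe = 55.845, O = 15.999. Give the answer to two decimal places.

44.59 wt%

M((Mg_0.71Fe_0.29)_3Al_2Si_3O_12) = 430.562 g/mol.
O contributes 12 × 15.999 = 191.988 g per mole.
191.988/430.562 = 0.4459 → 44.59%.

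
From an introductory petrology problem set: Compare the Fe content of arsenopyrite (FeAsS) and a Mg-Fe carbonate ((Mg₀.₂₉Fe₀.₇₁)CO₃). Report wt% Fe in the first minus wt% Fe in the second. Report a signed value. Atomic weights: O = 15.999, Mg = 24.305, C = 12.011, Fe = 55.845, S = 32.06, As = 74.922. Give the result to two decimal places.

First mineral: 55.845 g Fe in 162.827 g formula = 34.30 wt% Fe.
Second mineral: 39.650 g Fe in 106.706 g formula = 37.16 wt% Fe.
34.30% − 37.16% gives a difference of -2.86 percentage points.

-2.86 percentage points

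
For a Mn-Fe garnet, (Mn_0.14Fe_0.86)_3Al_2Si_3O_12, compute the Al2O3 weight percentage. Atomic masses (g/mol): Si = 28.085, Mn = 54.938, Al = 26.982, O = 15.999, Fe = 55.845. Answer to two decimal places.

M((Mn_0.14Fe_0.86)_3Al_2Si_3O_12) = 497.361 g/mol; M(Al2O3) = 101.961 g/mol.
Moles Al2O3 per formula unit = 2 Al ÷ 2 = 1.0000.
Al2O3 fraction = (1.0000 × 101.961) / 497.361 = 101.961/497.361 = 0.2050.

20.50 wt%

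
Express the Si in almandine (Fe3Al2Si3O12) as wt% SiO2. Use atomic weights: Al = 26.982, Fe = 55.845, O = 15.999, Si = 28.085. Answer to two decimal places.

36.21 wt%

M(Fe3Al2Si3O12) = 497.742 g/mol; M(SiO2) = 60.083 g/mol.
Moles SiO2 per formula unit = 3 Si ÷ 1 = 3.0000.
SiO2 fraction = (3.0000 × 60.083) / 497.742 = 180.249/497.742 = 0.3621.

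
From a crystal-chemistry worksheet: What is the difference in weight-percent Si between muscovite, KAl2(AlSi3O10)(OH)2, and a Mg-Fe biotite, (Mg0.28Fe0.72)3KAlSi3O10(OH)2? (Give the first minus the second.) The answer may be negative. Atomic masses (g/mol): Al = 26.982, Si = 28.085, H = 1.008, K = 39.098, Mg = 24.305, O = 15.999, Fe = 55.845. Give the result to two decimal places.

First mineral: 84.255 g Si in 398.303 g formula = 21.15 wt% Si.
Second mineral: 84.255 g Si in 485.380 g formula = 17.36 wt% Si.
21.15% − 17.36% gives a difference of 3.79 percentage points.

3.79 percentage points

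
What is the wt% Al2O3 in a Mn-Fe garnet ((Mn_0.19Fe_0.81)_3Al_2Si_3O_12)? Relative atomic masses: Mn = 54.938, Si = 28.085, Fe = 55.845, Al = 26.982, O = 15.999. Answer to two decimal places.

20.51 wt%

M((Mn_0.19Fe_0.81)_3Al_2Si_3O_12) = 497.225 g/mol; M(Al2O3) = 101.961 g/mol.
Moles Al2O3 per formula unit = 2 Al ÷ 2 = 1.0000.
Al2O3 fraction = (1.0000 × 101.961) / 497.225 = 101.961/497.225 = 0.2051.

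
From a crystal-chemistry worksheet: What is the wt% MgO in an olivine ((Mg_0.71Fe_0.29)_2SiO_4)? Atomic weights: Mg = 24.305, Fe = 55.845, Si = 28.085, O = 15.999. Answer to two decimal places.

36.00 wt%

Molar mass of (Mg_0.71Fe_0.29)_2SiO_4 = 1.42·24.305 + 0.58·55.845 + 1·28.085 + 4·15.999 = 158.984 g/mol.
Each formula unit contains 1.42 Mg, equivalent to 1.42/1 = 1.4200 mol MgO.
M(MgO) = 1×24.305 + 1×15.999 = 40.304 g/mol.
Mass of MgO per formula unit = 1.4200 × 40.304 = 57.232 g.
MgO wt% = 57.232 / 158.984 × 100 = 36.00%.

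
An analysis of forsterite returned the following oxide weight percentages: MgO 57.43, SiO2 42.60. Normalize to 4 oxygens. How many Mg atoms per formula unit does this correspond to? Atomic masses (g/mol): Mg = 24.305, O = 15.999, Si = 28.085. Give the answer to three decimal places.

57.43 wt% MgO ÷ 40.304 g/mol = 1.42492 mol, giving 1.42492 Mg and 1.42492 O.
42.60 wt% SiO2 ÷ 60.083 g/mol = 0.70902 mol, giving 0.70902 Si and 1.41804 O.
Oxygen sums to 2.84296; scaling by 4/2.84296 = 1.40698 puts the formula on 4 O.
Mg: 1.42492 × 1.40698 = 2.005 atoms per formula unit.

2.005 Mg apfu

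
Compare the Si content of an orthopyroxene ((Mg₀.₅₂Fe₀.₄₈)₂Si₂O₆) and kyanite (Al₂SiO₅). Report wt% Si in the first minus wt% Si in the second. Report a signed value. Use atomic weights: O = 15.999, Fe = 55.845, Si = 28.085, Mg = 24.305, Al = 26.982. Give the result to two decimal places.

Si in (Mg₀.₅₂Fe₀.₄₈)₂Si₂O₆: molar mass 231.052 g/mol; 2×28.085 = 56.170 g → 24.31 wt%.
Si in Al₂SiO₅: molar mass 162.044 g/mol; 1×28.085 = 28.085 g → 17.33 wt%.
Difference = 24.31 − 17.33 = 6.98 percentage points.

6.98 percentage points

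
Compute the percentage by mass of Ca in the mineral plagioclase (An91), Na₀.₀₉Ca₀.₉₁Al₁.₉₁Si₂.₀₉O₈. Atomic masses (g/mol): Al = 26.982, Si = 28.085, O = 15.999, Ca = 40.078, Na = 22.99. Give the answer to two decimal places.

Molar mass of Na₀.₀₉Ca₀.₉₁Al₁.₉₁Si₂.₀₉O₈: 0.09·22.99 + 0.91·40.078 + 1.91·26.982 + 2.09·28.085 + 8·15.999 = 276.765 g/mol.
Mass of Ca per formula unit: 0.91 × 40.078 = 36.471 g.
Weight fraction Ca = 36.471 / 276.765 = 0.1318.

13.18 wt%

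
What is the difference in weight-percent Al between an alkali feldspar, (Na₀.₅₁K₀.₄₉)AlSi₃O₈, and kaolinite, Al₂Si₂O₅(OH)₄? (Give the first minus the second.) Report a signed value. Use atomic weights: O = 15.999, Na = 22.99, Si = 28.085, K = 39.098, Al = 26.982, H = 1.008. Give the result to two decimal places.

-10.91 percentage points

Al in (Na₀.₅₁K₀.₄₉)AlSi₃O₈: molar mass 270.112 g/mol; 1×26.982 = 26.982 g → 9.99 wt%.
Al in Al₂Si₂O₅(OH)₄: molar mass 258.157 g/mol; 2×26.982 = 53.964 g → 20.90 wt%.
Difference = 9.99 − 20.90 = -10.91 percentage points.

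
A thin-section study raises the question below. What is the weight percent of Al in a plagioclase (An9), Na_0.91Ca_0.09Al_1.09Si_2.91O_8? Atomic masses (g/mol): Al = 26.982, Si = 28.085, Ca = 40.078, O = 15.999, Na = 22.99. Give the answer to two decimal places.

11.15 wt%

Molar mass of Na_0.91Ca_0.09Al_1.09Si_2.91O_8: 0.91×22.99 + 0.09×40.078 + 1.09×26.982 + 2.91×28.085 + 8×15.999 = 263.658 g/mol.
Mass of Al per formula unit: 1.09 × 26.982 = 29.410 g.
Weight fraction Al = 29.410 / 263.658 = 0.1115.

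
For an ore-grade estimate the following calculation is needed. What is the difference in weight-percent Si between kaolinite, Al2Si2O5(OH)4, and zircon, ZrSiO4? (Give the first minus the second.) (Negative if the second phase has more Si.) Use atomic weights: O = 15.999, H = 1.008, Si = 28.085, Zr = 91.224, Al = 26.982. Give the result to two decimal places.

Si in Al2Si2O5(OH)4: molar mass 258.157 g/mol; 2×28.085 = 56.170 g → 21.76 wt%.
Si in ZrSiO4: molar mass 183.305 g/mol; 1×28.085 = 28.085 g → 15.32 wt%.
Difference = 21.76 − 15.32 = 6.44 percentage points.

6.44 percentage points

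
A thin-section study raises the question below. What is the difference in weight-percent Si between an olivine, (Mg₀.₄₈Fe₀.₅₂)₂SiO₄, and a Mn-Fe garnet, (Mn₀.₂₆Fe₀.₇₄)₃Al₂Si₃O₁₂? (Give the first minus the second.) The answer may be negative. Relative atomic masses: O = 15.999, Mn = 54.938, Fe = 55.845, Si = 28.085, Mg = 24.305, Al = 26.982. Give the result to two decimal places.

First mineral: 28.085 g Si in 173.493 g formula = 16.19 wt% Si.
Second mineral: 84.255 g Si in 497.035 g formula = 16.95 wt% Si.
16.19% − 16.95% gives a difference of -0.76 percentage points.

-0.76 percentage points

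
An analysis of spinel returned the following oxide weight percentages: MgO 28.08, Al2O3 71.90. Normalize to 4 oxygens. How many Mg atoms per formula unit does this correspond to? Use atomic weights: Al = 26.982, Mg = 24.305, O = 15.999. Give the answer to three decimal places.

0.991 Mg apfu

MgO (M=40.304): mol = 0.69671; Mg = 0.69671, O = 0.69671.
Al2O3 (M=101.961): mol = 0.70517; Al = 1.41034, O = 2.11551.
ΣO = 2.81222; factor = 4/ΣO = 1.42236.
Mg apfu = 0.69671 × 1.42236 = 0.991.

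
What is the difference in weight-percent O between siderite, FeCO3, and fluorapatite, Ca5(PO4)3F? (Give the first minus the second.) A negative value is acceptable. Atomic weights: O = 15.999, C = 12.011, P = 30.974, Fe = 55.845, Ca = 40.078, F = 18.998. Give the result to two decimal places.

O in FeCO3: molar mass 115.853 g/mol; 3×15.999 = 47.997 g → 41.43 wt%.
O in Ca5(PO4)3F: molar mass 504.298 g/mol; 12×15.999 = 191.988 g → 38.07 wt%.
Difference = 41.43 − 38.07 = 3.36 percentage points.

3.36 percentage points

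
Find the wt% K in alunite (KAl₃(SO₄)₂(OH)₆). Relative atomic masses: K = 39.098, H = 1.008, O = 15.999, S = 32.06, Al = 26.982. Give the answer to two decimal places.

Molar mass of KAl₃(SO₄)₂(OH)₆: 1*39.098 + 3*26.982 + 2*32.06 + 14*15.999 + 6*1.008 = 414.198 g/mol.
Mass of K per formula unit: 1 × 39.098 = 39.098 g.
Weight fraction K = 39.098 / 414.198 = 0.0944.

9.44 mass %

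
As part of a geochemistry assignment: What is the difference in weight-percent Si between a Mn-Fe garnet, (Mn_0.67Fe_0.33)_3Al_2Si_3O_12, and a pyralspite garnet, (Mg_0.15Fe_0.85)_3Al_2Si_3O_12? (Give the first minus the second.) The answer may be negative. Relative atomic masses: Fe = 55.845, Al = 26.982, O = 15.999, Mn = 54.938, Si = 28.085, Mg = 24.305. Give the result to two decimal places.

-0.43 percentage points

M((Mn_0.67Fe_0.33)_3Al_2Si_3O_12) = 495.919 g/mol, so wt% Si = 84.255/495.919 × 100 = 16.99%.
M((Mg_0.15Fe_0.85)_3Al_2Si_3O_12) = 483.549 g/mol, so wt% Si = 84.255/483.549 × 100 = 17.42%.
16.99 − 17.42 = -0.43 pp.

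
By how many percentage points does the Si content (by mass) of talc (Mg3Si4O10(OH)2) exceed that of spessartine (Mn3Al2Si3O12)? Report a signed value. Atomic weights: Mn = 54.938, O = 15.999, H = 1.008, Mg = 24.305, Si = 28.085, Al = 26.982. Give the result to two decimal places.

12.60 percentage points

Si in Mg3Si4O10(OH)2: molar mass 379.259 g/mol; 4×28.085 = 112.340 g → 29.62 wt%.
Si in Mn3Al2Si3O12: molar mass 495.021 g/mol; 3×28.085 = 84.255 g → 17.02 wt%.
Difference = 29.62 − 17.02 = 12.60 percentage points.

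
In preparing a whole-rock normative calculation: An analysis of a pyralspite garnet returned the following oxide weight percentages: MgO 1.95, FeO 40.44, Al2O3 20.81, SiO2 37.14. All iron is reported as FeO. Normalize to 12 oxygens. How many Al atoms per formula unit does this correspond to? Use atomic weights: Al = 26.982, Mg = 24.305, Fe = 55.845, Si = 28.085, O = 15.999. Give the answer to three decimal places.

1.991 Al apfu

MgO: 1.95/40.304 = 0.04838 mol → 0.04838 mol Mg, 0.04838 mol O.
FeO: 40.44/71.844 = 0.56289 mol → 0.56289 mol Fe, 0.56289 mol O.
Al2O3: 20.81/101.961 = 0.20410 mol → 0.40820 mol Al, 0.61230 mol O.
SiO2: 37.14/60.083 = 0.61814 mol → 0.61814 mol Si, 1.23628 mol O.
Total oxygen = 2.45985 mol. Normalization factor = 12/2.45985 = 4.87835.
Al per 12 O = 0.40820 × 4.87835 = 1.991.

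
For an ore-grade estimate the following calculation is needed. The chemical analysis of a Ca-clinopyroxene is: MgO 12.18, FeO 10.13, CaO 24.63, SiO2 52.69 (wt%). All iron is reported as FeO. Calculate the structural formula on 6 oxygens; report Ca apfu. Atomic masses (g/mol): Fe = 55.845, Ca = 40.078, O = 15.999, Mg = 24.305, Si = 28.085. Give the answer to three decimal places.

1.000 Ca apfu

MgO (M=40.304): mol = 0.30220; Mg = 0.30220, O = 0.30220.
FeO (M=71.844): mol = 0.14100; Fe = 0.14100, O = 0.14100.
CaO (M=56.077): mol = 0.43922; Ca = 0.43922, O = 0.43922.
SiO2 (M=60.083): mol = 0.87695; Si = 0.87695, O = 1.75390.
ΣO = 2.63632; factor = 6/ΣO = 2.27590.
Ca apfu = 0.43922 × 2.27590 = 1.000.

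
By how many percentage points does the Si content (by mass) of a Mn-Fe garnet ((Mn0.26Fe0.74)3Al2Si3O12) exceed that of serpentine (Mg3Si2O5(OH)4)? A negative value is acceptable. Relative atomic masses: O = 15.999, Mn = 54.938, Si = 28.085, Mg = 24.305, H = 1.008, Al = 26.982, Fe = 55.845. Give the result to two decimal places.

M((Mn0.26Fe0.74)3Al2Si3O12) = 497.035 g/mol, so wt% Si = 84.255/497.035 × 100 = 16.95%.
M(Mg3Si2O5(OH)4) = 277.108 g/mol, so wt% Si = 56.170/277.108 × 100 = 20.27%.
16.95 − 20.27 = -3.32 pp.

-3.32 percentage points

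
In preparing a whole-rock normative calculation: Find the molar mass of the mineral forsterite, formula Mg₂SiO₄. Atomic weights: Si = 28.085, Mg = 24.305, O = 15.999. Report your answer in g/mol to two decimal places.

M = 2×24.305 + 1×28.085 + 4×15.999

140.69 g/mol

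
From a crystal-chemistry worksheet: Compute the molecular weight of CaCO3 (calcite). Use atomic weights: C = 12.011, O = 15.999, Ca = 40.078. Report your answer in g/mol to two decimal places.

100.09 g/mol

The formula mass is the sum 1(40.078) + 1(12.011) + 3(15.999).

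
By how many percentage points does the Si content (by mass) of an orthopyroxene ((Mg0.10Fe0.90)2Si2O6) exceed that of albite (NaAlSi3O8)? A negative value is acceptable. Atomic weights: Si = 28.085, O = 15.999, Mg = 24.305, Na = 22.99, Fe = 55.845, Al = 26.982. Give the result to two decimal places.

-10.32 percentage points

M((Mg0.10Fe0.90)2Si2O6) = 257.546 g/mol, so wt% Si = 56.170/257.546 × 100 = 21.81%.
M(NaAlSi3O8) = 262.219 g/mol, so wt% Si = 84.255/262.219 × 100 = 32.13%.
21.81 − 32.13 = -10.32 pp.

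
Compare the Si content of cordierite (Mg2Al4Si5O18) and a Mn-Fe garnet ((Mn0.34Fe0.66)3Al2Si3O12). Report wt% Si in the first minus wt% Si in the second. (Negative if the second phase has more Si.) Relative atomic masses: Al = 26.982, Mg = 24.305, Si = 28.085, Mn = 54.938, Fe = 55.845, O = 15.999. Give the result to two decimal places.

7.05 percentage points

First mineral: 140.425 g Si in 584.945 g formula = 24.01 wt% Si.
Second mineral: 84.255 g Si in 496.817 g formula = 16.96 wt% Si.
24.01% − 16.96% gives a difference of 7.05 percentage points.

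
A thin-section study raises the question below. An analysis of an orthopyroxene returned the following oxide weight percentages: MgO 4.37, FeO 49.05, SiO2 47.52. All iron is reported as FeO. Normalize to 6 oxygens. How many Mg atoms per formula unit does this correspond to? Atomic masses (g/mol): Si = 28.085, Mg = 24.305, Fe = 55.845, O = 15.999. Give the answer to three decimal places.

4.37 wt% MgO ÷ 40.304 g/mol = 0.10843 mol, giving 0.10843 Mg and 0.10843 O.
49.05 wt% FeO ÷ 71.844 g/mol = 0.68273 mol, giving 0.68273 Fe and 0.68273 O.
47.52 wt% SiO2 ÷ 60.083 g/mol = 0.79091 mol, giving 0.79091 Si and 1.58182 O.
Oxygen sums to 2.37298; scaling by 6/2.37298 = 2.52847 puts the formula on 6 O.
Mg: 0.10843 × 2.52847 = 0.274 atoms per formula unit.

0.274 Mg apfu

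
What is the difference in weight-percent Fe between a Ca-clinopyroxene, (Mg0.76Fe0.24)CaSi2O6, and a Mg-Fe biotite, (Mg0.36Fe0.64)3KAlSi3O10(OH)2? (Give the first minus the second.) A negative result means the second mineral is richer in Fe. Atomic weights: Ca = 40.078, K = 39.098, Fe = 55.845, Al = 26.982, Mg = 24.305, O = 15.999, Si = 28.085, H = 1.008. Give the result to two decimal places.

Fe in (Mg0.76Fe0.24)CaSi2O6: molar mass 224.117 g/mol; 0.24×55.845 = 13.403 g → 5.98 wt%.
Fe in (Mg0.36Fe0.64)3KAlSi3O10(OH)2: molar mass 477.811 g/mol; 1.92×55.845 = 107.222 g → 22.44 wt%.
Difference = 5.98 − 22.44 = -16.46 percentage points.

-16.46 percentage points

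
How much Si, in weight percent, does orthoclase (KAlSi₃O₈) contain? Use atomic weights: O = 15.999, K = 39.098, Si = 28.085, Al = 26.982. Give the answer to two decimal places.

Formula mass = 1×39.098 + 1×26.982 + 3×28.085 + 8×15.999 = 278.327 g/mol, of which 84.255 g is Si.
So Si makes up 84.255/278.327 = 0.3027 of the mass, i.e. 30.27%.

30.27 weight percent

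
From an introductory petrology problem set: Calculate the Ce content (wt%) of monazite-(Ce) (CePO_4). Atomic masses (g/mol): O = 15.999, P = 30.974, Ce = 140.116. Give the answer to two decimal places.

Molar mass of CePO_4: 1×140.116 + 1×30.974 + 4×15.999 = 235.086 g/mol.
Mass of Ce per formula unit: 1 × 140.116 = 140.116 g.
Weight fraction Ce = 140.116 / 235.086 = 0.5960.

59.60 wt%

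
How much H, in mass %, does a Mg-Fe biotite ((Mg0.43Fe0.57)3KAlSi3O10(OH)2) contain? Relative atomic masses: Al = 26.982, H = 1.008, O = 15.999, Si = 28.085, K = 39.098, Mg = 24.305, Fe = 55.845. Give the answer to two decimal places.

0.43 mass %

M((Mg0.43Fe0.57)3KAlSi3O10(OH)2) = 471.187 g/mol.
H contributes 2 × 1.008 = 2.016 g per mole.
2.016/471.187 = 0.0043 → 0.43%.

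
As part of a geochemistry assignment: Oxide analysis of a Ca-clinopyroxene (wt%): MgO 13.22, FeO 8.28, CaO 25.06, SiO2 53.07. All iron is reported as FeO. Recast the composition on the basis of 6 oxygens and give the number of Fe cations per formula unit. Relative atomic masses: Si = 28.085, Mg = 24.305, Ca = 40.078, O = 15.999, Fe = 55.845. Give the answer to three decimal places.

0.260 Fe apfu

MgO (M=40.304): mol = 0.32801; Mg = 0.32801, O = 0.32801.
FeO (M=71.844): mol = 0.11525; Fe = 0.11525, O = 0.11525.
CaO (M=56.077): mol = 0.44689; Ca = 0.44689, O = 0.44689.
SiO2 (M=60.083): mol = 0.88328; Si = 0.88328, O = 1.76656.
ΣO = 2.65671; factor = 6/ΣO = 2.25843.
Fe apfu = 0.11525 × 2.25843 = 0.260.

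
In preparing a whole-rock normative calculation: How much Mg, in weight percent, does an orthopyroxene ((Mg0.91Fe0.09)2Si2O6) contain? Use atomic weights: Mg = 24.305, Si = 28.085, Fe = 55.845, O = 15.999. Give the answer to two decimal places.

21.43 weight percent

Formula mass = 1.82×24.305 + 0.18×55.845 + 2×28.085 + 6×15.999 = 206.451 g/mol, of which 44.235 g is Mg.
So Mg makes up 44.235/206.451 = 0.2143 of the mass, i.e. 21.43%.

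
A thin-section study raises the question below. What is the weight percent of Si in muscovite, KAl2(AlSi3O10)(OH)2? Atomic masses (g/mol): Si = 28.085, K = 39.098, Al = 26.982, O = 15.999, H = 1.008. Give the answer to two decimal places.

21.15 wt%

M(KAl2(AlSi3O10)(OH)2) = 398.303 g/mol.
Si contributes 3 × 28.085 = 84.255 g per mole.
84.255/398.303 = 0.2115 → 21.15%.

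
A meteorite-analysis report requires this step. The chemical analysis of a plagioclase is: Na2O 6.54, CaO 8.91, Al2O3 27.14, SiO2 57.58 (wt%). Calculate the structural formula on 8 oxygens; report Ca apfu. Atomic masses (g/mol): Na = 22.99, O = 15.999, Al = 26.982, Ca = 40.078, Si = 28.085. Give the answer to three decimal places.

Na2O (M=61.979): mol = 0.10552; Na = 0.21104, O = 0.10552.
CaO (M=56.077): mol = 0.15889; Ca = 0.15889, O = 0.15889.
Al2O3 (M=101.961): mol = 0.26618; Al = 0.53236, O = 0.79854.
SiO2 (M=60.083): mol = 0.95834; Si = 0.95834, O = 1.91668.
ΣO = 2.97963; factor = 8/ΣO = 2.68490.
Ca apfu = 0.15889 × 2.68490 = 0.427.

0.427 Ca apfu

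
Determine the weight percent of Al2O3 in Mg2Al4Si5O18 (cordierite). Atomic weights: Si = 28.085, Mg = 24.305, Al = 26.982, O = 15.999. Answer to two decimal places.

Formula mass = 584.945 g/mol.
4 Al → 2.0000 mol Al2O3 per formula unit; M(Al2O3) = 101.961, so Al2O3 mass = 203.922 g.
203.922/584.945 × 100 = 34.86 wt%.

34.86 wt%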